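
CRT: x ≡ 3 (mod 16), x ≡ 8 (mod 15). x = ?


M = 16*15 = 240
M1 = M/16 = 15, M2 = M/15 = 16
M1^(-1) mod 16 = 15, M2^(-1) mod 15 = 1
x = 3*15*15 + 8*16*1 = 803
803 mod 240 = 83
Check: 83 mod 16 = 3 ✓, 83 mod 15 = 8 ✓

x ≡ 83 (mod 240)


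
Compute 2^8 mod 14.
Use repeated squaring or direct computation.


2^1 mod 14 = 2
2^2 mod 14 = 4
2^3 mod 14 = 8
2^4 mod 14 = 2
2^5 mod 14 = 4
2^6 mod 14 = 8
2^7 mod 14 = 2
2^8 mod 14 = 4


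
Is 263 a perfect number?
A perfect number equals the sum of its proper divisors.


Proper divisors of 263: 1
Sum = 1 = 1

No, 263 is not perfect (1 ≠ 263)


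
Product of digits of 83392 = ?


8 × 3 × 3 × 9 × 2 = 1296


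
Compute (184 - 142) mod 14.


184 - 142 = 42
42 mod 14 = 0


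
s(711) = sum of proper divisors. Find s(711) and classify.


Proper divisors: 1, 3, 9, 79, 237
Sum = 1 + 3 + 9 + 79 + 237 = 329
329 < 711 → deficient

s(711) = 329 (deficient)


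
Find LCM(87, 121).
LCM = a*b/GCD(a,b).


GCD(87, 121) = 1
LCM = 87*121/1 = 10527/1 = 10527

LCM = 10527


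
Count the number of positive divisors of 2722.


2722 = 2^1 × 1361^1
d(2722) = (1+1) × (1+1) = 4

4 divisors


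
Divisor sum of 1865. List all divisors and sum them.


Divisors of 1865: 1, 5, 373, 1865
Sum = 1 + 5 + 373 + 1865 = 2244

σ(1865) = 2244


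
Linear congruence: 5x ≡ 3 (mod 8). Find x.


GCD(5, 8) = 1, unique solution
a^(-1) mod 8 = 5
x = 5 * 3 mod 8 = 7

x ≡ 7 (mod 8)


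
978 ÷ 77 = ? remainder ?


978 = 77 * 12 + 54
Check: 924 + 54 = 978

q = 12, r = 54


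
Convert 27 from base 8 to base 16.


27 (base 8) = 23 (decimal)
23 (decimal) = 17 (base 16)


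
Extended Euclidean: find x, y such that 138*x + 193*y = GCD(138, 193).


Tabular extended Euclidean (each row: r = 138*s + 193*t):
r=138, s=1, t=0
r=193, s=0, t=1
q=0: r=138, s=1, t=0   [138*(1) + 193*(0) = 138]
q=1: r=55, s=-1, t=1   [138*(-1) + 193*(1) = 55]
q=2: r=28, s=3, t=-2   [138*(3) + 193*(-2) = 28]
q=1: r=27, s=-4, t=3   [138*(-4) + 193*(3) = 27]
q=1: r=1, s=7, t=-5   [138*(7) + 193*(-5) = 1]
q=27: r=0, s=-193, t=138   [138*(-193) + 193*(138) = 0]
GCD = 1; from the row with r=1: x=7, y=-5
Check: 138*(7) + 193*(-5) = 966 - 965 = 1

GCD = 1, x = 7, y = -5


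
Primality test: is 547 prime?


Check divisors up to sqrt(547) = 23.3880
No divisors found.
547 is prime.

Yes, 547 is prime


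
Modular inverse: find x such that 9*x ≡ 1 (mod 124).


Use the extended Euclidean algorithm on (124, 9); each row r = 124*s + 9*t:
r=124, s=1, t=0
r=9, s=0, t=1
q=13: r=7, s=1, t=-13   [124*(1) + 9*(-13) = 7]
q=1: r=2, s=-1, t=14   [124*(-1) + 9*(14) = 2]
q=3: r=1, s=4, t=-55   [124*(4) + 9*(-55) = 1]
q=2: r=0, s=-9, t=124   [124*(-9) + 9*(124) = 0]
GCD = 1 with t = -55, so 9*(-55) ≡ 1 (mod 124)
Inverse = -55 mod 124 = 69
Check: 9 * 69 = 621 ≡ 1 (mod 124)

9^(-1) ≡ 69 (mod 124)


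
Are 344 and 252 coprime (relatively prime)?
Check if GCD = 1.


Euclidean algorithm:
344 = 1 * 252 + 92
252 = 2 * 92 + 68
92 = 1 * 68 + 24
68 = 2 * 24 + 20
24 = 1 * 20 + 4
20 = 5 * 4 + 0
GCD(344, 252) = 4

No, not coprime (GCD = 4)


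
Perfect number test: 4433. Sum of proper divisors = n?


Proper divisors of 4433: 1, 11, 13, 31, 143, 341, 403
Sum = 1 + 11 + 13 + 31 + 143 + 341 + 403 = 943

No, 4433 is not perfect (943 ≠ 4433)


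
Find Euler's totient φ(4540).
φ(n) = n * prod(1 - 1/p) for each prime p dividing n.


4540 = 2^2 × 5 × 227
Prime factors: 2, 5, 227
φ(4540) = 4540 × (1-1/2) × (1-1/5) × (1-1/227)
= 4540 × 1/2 × 4/5 × 226/227 = 1808

φ(4540) = 1808


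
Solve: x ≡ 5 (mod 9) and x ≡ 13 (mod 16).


M = 9*16 = 144
M1 = M/9 = 16, M2 = M/16 = 9
M1^(-1) mod 9 = 4, M2^(-1) mod 16 = 9
x = 5*16*4 + 13*9*9 = 1373
1373 mod 144 = 77
Check: 77 mod 9 = 5 ✓, 77 mod 16 = 13 ✓

x ≡ 77 (mod 144)


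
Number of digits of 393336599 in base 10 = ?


393336599 has 9 digits in base 10
floor(log10(393336599)) + 1 = floor(8.5948) + 1 = 9

9 digits (base 10)


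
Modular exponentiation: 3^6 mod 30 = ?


3^1 mod 30 = 3
3^2 mod 30 = 9
3^3 mod 30 = 27
3^4 mod 30 = 21
3^5 mod 30 = 3
3^6 mod 30 = 9


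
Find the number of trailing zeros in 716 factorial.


floor(716/5) = 143
floor(716/25) = 28
floor(716/125) = 5
floor(716/625) = 1
Total = 177

177 trailing zeros


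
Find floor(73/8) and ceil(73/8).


73/8 = 9.1250
floor = 9
ceil = 10

floor = 9, ceil = 10


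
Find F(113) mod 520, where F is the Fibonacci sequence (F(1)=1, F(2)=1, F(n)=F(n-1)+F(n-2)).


F(k) mod 520 for k=1..113:
1, 1, 2, 3, 5, 8, 13, 21, 34, 55, 89, 144, 233, 377, 90, 467, 37, 504, 21, 5, 26, 31, 57, 88, 145, 233, 378, 91, 469, 40, 509, 29, 18, 47, 65, 112, 177, 289, 466, 235, 181, 416, 77, 493, 50, 23, 73, 96, 169, 265, 434, 179, 93, 272, 365, 117, 482, 79, 41, 120, 161, 281, 442, 203, 125, 328, 453, 261, 194, 455, 129, 64, 193, 257, 450, 187, 117, 304, 421, 205, 106, 311, 417, 208, 105, 313, 418, 211, 109, 320, 429, 229, 138, 367, 505, 352, 337, 169, 506, 155, 141, 296, 437, 213, 130, 343, 473, 296, 249, 25, 274, 299, 53
F(113) mod 520 = 53


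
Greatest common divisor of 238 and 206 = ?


238 = 1 * 206 + 32
206 = 6 * 32 + 14
32 = 2 * 14 + 4
14 = 3 * 4 + 2
4 = 2 * 2 + 0
GCD = 2


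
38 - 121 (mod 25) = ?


38 - 121 = -83
-83 mod 25 = 17


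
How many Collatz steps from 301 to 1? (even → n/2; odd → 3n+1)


301 → 904 → 452 → 226 → 113 → 340 → 170 → 85 → 256 → 128 → 64 → 32 → 16 → 8 → 4 → 2 → 1
Total steps = 16

16 steps


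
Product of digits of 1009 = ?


1 × 0 × 0 × 9 = 0


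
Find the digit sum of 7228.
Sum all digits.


7 + 2 + 2 + 8 = 19


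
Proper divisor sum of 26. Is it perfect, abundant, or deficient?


Proper divisors: 1, 2, 13
Sum = 1 + 2 + 13 = 16
16 < 26 → deficient

s(26) = 16 (deficient)


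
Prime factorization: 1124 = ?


1124 / 2 = 562
562 / 2 = 281
281 / 281 = 1
1124 = 2^2 × 281


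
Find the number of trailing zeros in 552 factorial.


floor(552/5) = 110
floor(552/25) = 22
floor(552/125) = 4
Total = 136

136 trailing zeros


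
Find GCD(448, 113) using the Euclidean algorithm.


448 = 3 * 113 + 109
113 = 1 * 109 + 4
109 = 27 * 4 + 1
4 = 4 * 1 + 0
GCD = 1


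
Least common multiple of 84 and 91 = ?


GCD(84, 91) = 7
LCM = 84*91/7 = 7644/7 = 1092

LCM = 1092


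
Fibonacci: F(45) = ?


Sequence: 1, 1, 2, 3, 5, 8, 13, 21, 34, 55, 89, 144, 233, 377, 610, 987, 1597, 2584, 4181, 6765, 10946, 17711, 28657, 46368, 75025, 121393, 196418, 317811, 514229, 832040, 1346269, 2178309, 3524578, 5702887, 9227465, 14930352, 24157817, 39088169, 63245986, 102334155, 165580141, 267914296, 433494437, 701408733, 1134903170
F(45) = 1134903170


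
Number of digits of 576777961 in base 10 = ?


576777961 has 9 digits in base 10
floor(log10(576777961)) + 1 = floor(8.7610) + 1 = 9

9 digits (base 10)


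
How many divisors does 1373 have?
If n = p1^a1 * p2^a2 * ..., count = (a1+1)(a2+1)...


1373 = 1373^1
d(1373) = (1+1) = 2

2 divisors


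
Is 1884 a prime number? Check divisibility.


1884 / 2 = 942 (exact division)
1884 is NOT prime.

No, 1884 is not prime


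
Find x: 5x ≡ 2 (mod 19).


GCD(5, 19) = 1, unique solution
a^(-1) mod 19 = 4
x = 4 * 2 mod 19 = 8

x ≡ 8 (mod 19)


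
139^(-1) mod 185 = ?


Use the extended Euclidean algorithm on (185, 139); each row r = 185*s + 139*t:
r=185, s=1, t=0
r=139, s=0, t=1
q=1: r=46, s=1, t=-1   [185*(1) + 139*(-1) = 46]
q=3: r=1, s=-3, t=4   [185*(-3) + 139*(4) = 1]
q=46: r=0, s=139, t=-185   [185*(139) + 139*(-185) = 0]
GCD = 1 with t = 4, so 139*(4) ≡ 1 (mod 185)
Inverse = 4 mod 185 = 4
Check: 139 * 4 = 556 ≡ 1 (mod 185)

139^(-1) ≡ 4 (mod 185)


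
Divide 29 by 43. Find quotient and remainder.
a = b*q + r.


29 = 43 * 0 + 29
Check: 0 + 29 = 29

q = 0, r = 29


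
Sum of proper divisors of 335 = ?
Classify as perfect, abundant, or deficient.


Proper divisors: 1, 5, 67
Sum = 1 + 5 + 67 = 73
73 < 335 → deficient

s(335) = 73 (deficient)


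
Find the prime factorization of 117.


117 / 3 = 39
39 / 3 = 13
13 / 13 = 1
117 = 3^2 × 13


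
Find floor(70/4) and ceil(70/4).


70/4 = 17.5000
floor = 17
ceil = 18

floor = 17, ceil = 18


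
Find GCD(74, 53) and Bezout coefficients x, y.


Tabular extended Euclidean (each row: r = 74*s + 53*t):
r=74, s=1, t=0
r=53, s=0, t=1
q=1: r=21, s=1, t=-1   [74*(1) + 53*(-1) = 21]
q=2: r=11, s=-2, t=3   [74*(-2) + 53*(3) = 11]
q=1: r=10, s=3, t=-4   [74*(3) + 53*(-4) = 10]
q=1: r=1, s=-5, t=7   [74*(-5) + 53*(7) = 1]
q=10: r=0, s=53, t=-74   [74*(53) + 53*(-74) = 0]
GCD = 1; from the row with r=1: x=-5, y=7
Check: 74*(-5) + 53*(7) = -370 + 371 = 1

GCD = 1, x = -5, y = 7


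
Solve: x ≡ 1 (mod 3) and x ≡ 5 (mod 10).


M = 3*10 = 30
M1 = M/3 = 10, M2 = M/10 = 3
M1^(-1) mod 3 = 1, M2^(-1) mod 10 = 7
x = 1*10*1 + 5*3*7 = 115
115 mod 30 = 25
Check: 25 mod 3 = 1 ✓, 25 mod 10 = 5 ✓

x ≡ 25 (mod 30)


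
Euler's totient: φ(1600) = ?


1600 = 2^6 × 5^2
Prime factors: 2, 5
φ(1600) = 1600 × (1-1/2) × (1-1/5)
= 1600 × 1/2 × 4/5 = 640

φ(1600) = 640


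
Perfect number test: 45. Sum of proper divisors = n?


Proper divisors of 45: 1, 3, 5, 9, 15
Sum = 1 + 3 + 5 + 9 + 15 = 33

No, 45 is not perfect (33 ≠ 45)


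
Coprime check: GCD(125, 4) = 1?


Euclidean algorithm:
125 = 31 * 4 + 1
4 = 4 * 1 + 0
GCD(125, 4) = 1

Yes, coprime (GCD = 1)


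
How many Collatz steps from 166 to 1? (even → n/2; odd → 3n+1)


166 → 83 → 250 → 125 → 376 → 188 → 94 → 47 → 142 → 71 → 214 → 107 → 322 → 161 → 484 → 242 → 121 → 364 → 182 → 91 → 274 → 137 → 412 → 206 → 103 → 310 → 155 → 466 → 233 → 700 → 350 → 175 → 526 → 263 → 790 → 395 → 1186 → 593 → 1780 → 890 → 445 → 1336 → 668 → 334 → 167 → 502 → 251 → 754 → 377 → 1132 → 566 → 283 → 850 → 425 → 1276 → 638 → 319 → 958 → 479 → 1438 → 719 → 2158 → 1079 → 3238 → 1619 → 4858 → 2429 → 7288 → 3644 → 1822 → 911 → 2734 → 1367 → 4102 → 2051 → 6154 → 3077 → 9232 → 4616 → 2308 → 1154 → 577 → 1732 → 866 → 433 → 1300 → 650 → 325 → 976 → 488 → 244 → 122 → 61 → 184 → 92 → 46 → 23 → 70 → 35 → 106 → 53 → 160 → 80 → 40 → 20 → 10 → 5 → 16 → 8 → 4 → 2 → 1
Total steps = 111

111 steps


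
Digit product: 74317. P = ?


7 × 4 × 3 × 1 × 7 = 588


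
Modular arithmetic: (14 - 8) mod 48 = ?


14 - 8 = 6
6 mod 48 = 6


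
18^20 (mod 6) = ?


18^1 mod 6 = 0
18^2 mod 6 = 0
18^3 mod 6 = 0
18^4 mod 6 = 0
18^5 mod 6 = 0
18^6 mod 6 = 0
18^7 mod 6 = 0
18^8 mod 6 = 0
18^9 mod 6 = 0
18^10 mod 6 = 0
18^11 mod 6 = 0
18^12 mod 6 = 0
18^13 mod 6 = 0
18^14 mod 6 = 0
18^15 mod 6 = 0
18^16 mod 6 = 0
18^17 mod 6 = 0
18^18 mod 6 = 0
18^19 mod 6 = 0
18^20 mod 6 = 0


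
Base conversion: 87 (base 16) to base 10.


87 (base 16) = 135 (decimal)
135 (decimal) = 135 (base 10)


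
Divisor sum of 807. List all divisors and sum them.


Divisors of 807: 1, 3, 269, 807
Sum = 1 + 3 + 269 + 807 = 1080

σ(807) = 1080


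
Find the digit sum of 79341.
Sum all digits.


7 + 9 + 3 + 4 + 1 = 24


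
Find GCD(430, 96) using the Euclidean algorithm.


430 = 4 * 96 + 46
96 = 2 * 46 + 4
46 = 11 * 4 + 2
4 = 2 * 2 + 0
GCD = 2


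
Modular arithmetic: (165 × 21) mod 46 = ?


165 × 21 = 3465
3465 mod 46 = 15


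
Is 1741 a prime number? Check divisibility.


Check divisors up to sqrt(1741) = 41.7253
No divisors found.
1741 is prime.

Yes, 1741 is prime


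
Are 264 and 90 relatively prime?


Euclidean algorithm:
264 = 2 * 90 + 84
90 = 1 * 84 + 6
84 = 14 * 6 + 0
GCD(264, 90) = 6

No, not coprime (GCD = 6)


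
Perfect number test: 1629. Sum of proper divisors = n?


Proper divisors of 1629: 1, 3, 9, 181, 543
Sum = 1 + 3 + 9 + 181 + 543 = 737

No, 1629 is not perfect (737 ≠ 1629)


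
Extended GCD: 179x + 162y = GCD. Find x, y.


Tabular extended Euclidean (each row: r = 179*s + 162*t):
r=179, s=1, t=0
r=162, s=0, t=1
q=1: r=17, s=1, t=-1   [179*(1) + 162*(-1) = 17]
q=9: r=9, s=-9, t=10   [179*(-9) + 162*(10) = 9]
q=1: r=8, s=10, t=-11   [179*(10) + 162*(-11) = 8]
q=1: r=1, s=-19, t=21   [179*(-19) + 162*(21) = 1]
q=8: r=0, s=162, t=-179   [179*(162) + 162*(-179) = 0]
GCD = 1; from the row with r=1: x=-19, y=21
Check: 179*(-19) + 162*(21) = -3401 + 3402 = 1

GCD = 1, x = -19, y = 21


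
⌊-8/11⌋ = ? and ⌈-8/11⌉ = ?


-8/11 = -0.7273
floor = -1
ceil = 0

floor = -1, ceil = 0


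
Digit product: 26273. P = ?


2 × 6 × 2 × 7 × 3 = 504


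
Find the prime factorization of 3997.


3997 / 7 = 571
571 / 571 = 1
3997 = 7 × 571


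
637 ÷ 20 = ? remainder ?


637 = 20 * 31 + 17
Check: 620 + 17 = 637

q = 31, r = 17


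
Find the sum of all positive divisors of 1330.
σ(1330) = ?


Divisors of 1330: 1, 2, 5, 7, 10, 14, 19, 35, 38, 70, 95, 133, 190, 266, 665, 1330
Sum = 1 + 2 + 5 + 7 + 10 + 14 + 19 + 35 + 38 + 70 + 95 + 133 + 190 + 266 + 665 + 1330 = 2880

σ(1330) = 2880


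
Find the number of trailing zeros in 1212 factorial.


floor(1212/5) = 242
floor(1212/25) = 48
floor(1212/125) = 9
floor(1212/625) = 1
Total = 300

300 trailing zeros


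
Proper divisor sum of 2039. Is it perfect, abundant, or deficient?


Proper divisors: 1
Sum = 1 = 1
1 < 2039 → deficient

s(2039) = 1 (deficient)


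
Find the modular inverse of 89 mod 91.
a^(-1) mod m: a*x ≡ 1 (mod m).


Use the extended Euclidean algorithm on (91, 89); each row r = 91*s + 89*t:
r=91, s=1, t=0
r=89, s=0, t=1
q=1: r=2, s=1, t=-1   [91*(1) + 89*(-1) = 2]
q=44: r=1, s=-44, t=45   [91*(-44) + 89*(45) = 1]
q=2: r=0, s=89, t=-91   [91*(89) + 89*(-91) = 0]
GCD = 1 with t = 45, so 89*(45) ≡ 1 (mod 91)
Inverse = 45 mod 91 = 45
Check: 89 * 45 = 4005 ≡ 1 (mod 91)

89^(-1) ≡ 45 (mod 91)


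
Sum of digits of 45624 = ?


4 + 5 + 6 + 2 + 4 = 21


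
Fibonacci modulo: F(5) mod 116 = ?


F(k) mod 116 for k=1..5:
1, 1, 2, 3, 5
F(5) mod 116 = 5


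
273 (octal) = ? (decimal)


273 (base 8) = 187 (decimal)
187 (decimal) = 187 (base 10)


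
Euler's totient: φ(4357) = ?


4357 = 4357
Prime factors: 4357
φ(4357) = 4357 × (1-1/4357)
= 4357 × 4356/4357 = 4356

φ(4357) = 4356


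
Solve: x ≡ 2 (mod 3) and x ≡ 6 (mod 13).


M = 3*13 = 39
M1 = M/3 = 13, M2 = M/13 = 3
M1^(-1) mod 3 = 1, M2^(-1) mod 13 = 9
x = 2*13*1 + 6*3*9 = 188
188 mod 39 = 32
Check: 32 mod 3 = 2 ✓, 32 mod 13 = 6 ✓

x ≡ 32 (mod 39)


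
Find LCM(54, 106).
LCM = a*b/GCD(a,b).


GCD(54, 106) = 2
LCM = 54*106/2 = 5724/2 = 2862

LCM = 2862


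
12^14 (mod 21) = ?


12^1 mod 21 = 12
12^2 mod 21 = 18
12^3 mod 21 = 6
12^4 mod 21 = 9
12^5 mod 21 = 3
12^6 mod 21 = 15
12^7 mod 21 = 12
12^8 mod 21 = 18
12^9 mod 21 = 6
12^10 mod 21 = 9
12^11 mod 21 = 3
12^12 mod 21 = 15
12^13 mod 21 = 12
12^14 mod 21 = 18


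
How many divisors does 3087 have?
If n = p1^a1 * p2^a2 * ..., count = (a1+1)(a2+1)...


3087 = 3^2 × 7^3
d(3087) = (2+1) × (3+1) = 12

12 divisors


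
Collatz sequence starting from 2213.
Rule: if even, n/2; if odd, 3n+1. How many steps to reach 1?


2213 → 6640 → 3320 → 1660 → 830 → 415 → 1246 → 623 → 1870 → 935 → 2806 → 1403 → 4210 → 2105 → 6316 → 3158 → 1579 → 4738 → 2369 → 7108 → 3554 → 1777 → 5332 → 2666 → 1333 → 4000 → 2000 → 1000 → 500 → 250 → 125 → 376 → 188 → 94 → 47 → 142 → 71 → 214 → 107 → 322 → 161 → 484 → 242 → 121 → 364 → 182 → 91 → 274 → 137 → 412 → 206 → 103 → 310 → 155 → 466 → 233 → 700 → 350 → 175 → 526 → 263 → 790 → 395 → 1186 → 593 → 1780 → 890 → 445 → 1336 → 668 → 334 → 167 → 502 → 251 → 754 → 377 → 1132 → 566 → 283 → 850 → 425 → 1276 → 638 → 319 → 958 → 479 → 1438 → 719 → 2158 → 1079 → 3238 → 1619 → 4858 → 2429 → 7288 → 3644 → 1822 → 911 → 2734 → 1367 → 4102 → 2051 → 6154 → 3077 → 9232 → 4616 → 2308 → 1154 → 577 → 1732 → 866 → 433 → 1300 → 650 → 325 → 976 → 488 → 244 → 122 → 61 → 184 → 92 → 46 → 23 → 70 → 35 → 106 → 53 → 160 → 80 → 40 → 20 → 10 → 5 → 16 → 8 → 4 → 2 → 1
Total steps = 138

138 steps


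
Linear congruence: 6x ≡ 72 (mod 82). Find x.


GCD(6, 82) = 2 divides 72
Divide: 3x ≡ 36 (mod 41)
x ≡ 12 (mod 41)


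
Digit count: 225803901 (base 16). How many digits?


225803901 in base 16 = D757E7D
Number of digits = 7

7 digits (base 16)


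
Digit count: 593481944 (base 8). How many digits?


593481944 in base 8 = 4327750330
Number of digits = 10

10 digits (base 8)


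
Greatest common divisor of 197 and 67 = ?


197 = 2 * 67 + 63
67 = 1 * 63 + 4
63 = 15 * 4 + 3
4 = 1 * 3 + 1
3 = 3 * 1 + 0
GCD = 1


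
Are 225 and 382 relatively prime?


Euclidean algorithm:
382 = 1 * 225 + 157
225 = 1 * 157 + 68
157 = 2 * 68 + 21
68 = 3 * 21 + 5
21 = 4 * 5 + 1
5 = 5 * 1 + 0
GCD(225, 382) = 1

Yes, coprime (GCD = 1)


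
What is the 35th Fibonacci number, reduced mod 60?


F(k) mod 60 for k=1..35:
1, 1, 2, 3, 5, 8, 13, 21, 34, 55, 29, 24, 53, 17, 10, 27, 37, 4, 41, 45, 26, 11, 37, 48, 25, 13, 38, 51, 29, 20, 49, 9, 58, 7, 5
F(35) mod 60 = 5


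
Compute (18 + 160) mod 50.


18 + 160 = 178
178 mod 50 = 28


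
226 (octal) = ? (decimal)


226 (base 8) = 150 (decimal)
150 (decimal) = 150 (base 10)


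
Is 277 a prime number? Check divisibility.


Check divisors up to sqrt(277) = 16.6433
No divisors found.
277 is prime.

Yes, 277 is prime


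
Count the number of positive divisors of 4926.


4926 = 2^1 × 3^1 × 821^1
d(4926) = (1+1) × (1+1) × (1+1) = 8

8 divisors


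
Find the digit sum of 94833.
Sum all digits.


9 + 4 + 8 + 3 + 3 = 27


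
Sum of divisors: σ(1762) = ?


Divisors of 1762: 1, 2, 881, 1762
Sum = 1 + 2 + 881 + 1762 = 2646

σ(1762) = 2646


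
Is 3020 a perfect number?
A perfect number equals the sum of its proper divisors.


Proper divisors of 3020: 1, 2, 4, 5, 10, 20, 151, 302, 604, 755, 1510
Sum = 1 + 2 + 4 + 5 + 10 + 20 + 151 + 302 + 604 + 755 + 1510 = 3364

No, 3020 is not perfect (3364 ≠ 3020)


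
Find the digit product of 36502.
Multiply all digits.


3 × 6 × 5 × 0 × 2 = 0


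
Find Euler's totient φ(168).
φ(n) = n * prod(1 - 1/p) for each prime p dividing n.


168 = 2^3 × 3 × 7
Prime factors: 2, 3, 7
φ(168) = 168 × (1-1/2) × (1-1/3) × (1-1/7)
= 168 × 1/2 × 2/3 × 6/7 = 48

φ(168) = 48


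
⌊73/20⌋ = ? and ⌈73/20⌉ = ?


73/20 = 3.6500
floor = 3
ceil = 4

floor = 3, ceil = 4


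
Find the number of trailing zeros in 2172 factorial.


floor(2172/5) = 434
floor(2172/25) = 86
floor(2172/125) = 17
floor(2172/625) = 3
Total = 540

540 trailing zeros


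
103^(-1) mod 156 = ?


Use the extended Euclidean algorithm on (156, 103); each row r = 156*s + 103*t:
r=156, s=1, t=0
r=103, s=0, t=1
q=1: r=53, s=1, t=-1   [156*(1) + 103*(-1) = 53]
q=1: r=50, s=-1, t=2   [156*(-1) + 103*(2) = 50]
q=1: r=3, s=2, t=-3   [156*(2) + 103*(-3) = 3]
q=16: r=2, s=-33, t=50   [156*(-33) + 103*(50) = 2]
q=1: r=1, s=35, t=-53   [156*(35) + 103*(-53) = 1]
q=2: r=0, s=-103, t=156   [156*(-103) + 103*(156) = 0]
GCD = 1 with t = -53, so 103*(-53) ≡ 1 (mod 156)
Inverse = -53 mod 156 = 103
Check: 103 * 103 = 10609 ≡ 1 (mod 156)

103^(-1) ≡ 103 (mod 156)


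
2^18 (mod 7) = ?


2^1 mod 7 = 2
2^2 mod 7 = 4
2^3 mod 7 = 1
2^4 mod 7 = 2
2^5 mod 7 = 4
2^6 mod 7 = 1
2^7 mod 7 = 2
2^8 mod 7 = 4
2^9 mod 7 = 1
2^10 mod 7 = 2
2^11 mod 7 = 4
2^12 mod 7 = 1
2^13 mod 7 = 2
2^14 mod 7 = 4
2^15 mod 7 = 1
2^16 mod 7 = 2
2^17 mod 7 = 4
2^18 mod 7 = 1


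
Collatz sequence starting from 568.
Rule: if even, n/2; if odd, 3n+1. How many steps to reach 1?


568 → 284 → 142 → 71 → 214 → 107 → 322 → 161 → 484 → 242 → 121 → 364 → 182 → 91 → 274 → 137 → 412 → 206 → 103 → 310 → 155 → 466 → 233 → 700 → 350 → 175 → 526 → 263 → 790 → 395 → 1186 → 593 → 1780 → 890 → 445 → 1336 → 668 → 334 → 167 → 502 → 251 → 754 → 377 → 1132 → 566 → 283 → 850 → 425 → 1276 → 638 → 319 → 958 → 479 → 1438 → 719 → 2158 → 1079 → 3238 → 1619 → 4858 → 2429 → 7288 → 3644 → 1822 → 911 → 2734 → 1367 → 4102 → 2051 → 6154 → 3077 → 9232 → 4616 → 2308 → 1154 → 577 → 1732 → 866 → 433 → 1300 → 650 → 325 → 976 → 488 → 244 → 122 → 61 → 184 → 92 → 46 → 23 → 70 → 35 → 106 → 53 → 160 → 80 → 40 → 20 → 10 → 5 → 16 → 8 → 4 → 2 → 1
Total steps = 105

105 steps


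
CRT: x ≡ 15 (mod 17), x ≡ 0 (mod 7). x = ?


M = 17*7 = 119
M1 = M/17 = 7, M2 = M/7 = 17
M1^(-1) mod 17 = 5, M2^(-1) mod 7 = 5
x = 15*7*5 + 0*17*5 = 525
525 mod 119 = 49
Check: 49 mod 17 = 15 ✓, 49 mod 7 = 0 ✓

x ≡ 49 (mod 119)


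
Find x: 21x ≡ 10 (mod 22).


GCD(21, 22) = 1, unique solution
a^(-1) mod 22 = 21
x = 21 * 10 mod 22 = 12

x ≡ 12 (mod 22)


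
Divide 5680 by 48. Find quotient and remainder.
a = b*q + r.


5680 = 48 * 118 + 16
Check: 5664 + 16 = 5680

q = 118, r = 16


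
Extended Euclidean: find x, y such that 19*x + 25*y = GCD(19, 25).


Tabular extended Euclidean (each row: r = 19*s + 25*t):
r=19, s=1, t=0
r=25, s=0, t=1
q=0: r=19, s=1, t=0   [19*(1) + 25*(0) = 19]
q=1: r=6, s=-1, t=1   [19*(-1) + 25*(1) = 6]
q=3: r=1, s=4, t=-3   [19*(4) + 25*(-3) = 1]
q=6: r=0, s=-25, t=19   [19*(-25) + 25*(19) = 0]
GCD = 1; from the row with r=1: x=4, y=-3
Check: 19*(4) + 25*(-3) = 76 - 75 = 1

GCD = 1, x = 4, y = -3


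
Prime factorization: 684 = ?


684 / 2 = 342
342 / 2 = 171
171 / 3 = 57
57 / 3 = 19
19 / 19 = 1
684 = 2^2 × 3^2 × 19


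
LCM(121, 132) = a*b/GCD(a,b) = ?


GCD(121, 132) = 11
LCM = 121*132/11 = 15972/11 = 1452

LCM = 1452


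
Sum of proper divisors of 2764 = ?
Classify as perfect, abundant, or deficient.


Proper divisors: 1, 2, 4, 691, 1382
Sum = 1 + 2 + 4 + 691 + 1382 = 2080
2080 < 2764 → deficient

s(2764) = 2080 (deficient)


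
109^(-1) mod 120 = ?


Use the extended Euclidean algorithm on (120, 109); each row r = 120*s + 109*t:
r=120, s=1, t=0
r=109, s=0, t=1
q=1: r=11, s=1, t=-1   [120*(1) + 109*(-1) = 11]
q=9: r=10, s=-9, t=10   [120*(-9) + 109*(10) = 10]
q=1: r=1, s=10, t=-11   [120*(10) + 109*(-11) = 1]
q=10: r=0, s=-109, t=120   [120*(-109) + 109*(120) = 0]
GCD = 1 with t = -11, so 109*(-11) ≡ 1 (mod 120)
Inverse = -11 mod 120 = 109
Check: 109 * 109 = 11881 ≡ 1 (mod 120)

109^(-1) ≡ 109 (mod 120)


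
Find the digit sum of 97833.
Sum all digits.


9 + 7 + 8 + 3 + 3 = 30


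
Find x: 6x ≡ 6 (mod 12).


GCD(6, 12) = 6 divides 6
Divide: 1x ≡ 1 (mod 2)
x ≡ 1 (mod 2)


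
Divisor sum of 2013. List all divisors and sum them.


Divisors of 2013: 1, 3, 11, 33, 61, 183, 671, 2013
Sum = 1 + 3 + 11 + 33 + 61 + 183 + 671 + 2013 = 2976

σ(2013) = 2976


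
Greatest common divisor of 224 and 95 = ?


224 = 2 * 95 + 34
95 = 2 * 34 + 27
34 = 1 * 27 + 7
27 = 3 * 7 + 6
7 = 1 * 6 + 1
6 = 6 * 1 + 0
GCD = 1


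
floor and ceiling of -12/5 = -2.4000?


-12/5 = -2.4000
floor = -3
ceil = -2

floor = -3, ceil = -2


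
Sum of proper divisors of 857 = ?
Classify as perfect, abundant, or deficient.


Proper divisors: 1
Sum = 1 = 1
1 < 857 → deficient

s(857) = 1 (deficient)


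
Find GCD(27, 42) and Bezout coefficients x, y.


Tabular extended Euclidean (each row: r = 27*s + 42*t):
r=27, s=1, t=0
r=42, s=0, t=1
q=0: r=27, s=1, t=0   [27*(1) + 42*(0) = 27]
q=1: r=15, s=-1, t=1   [27*(-1) + 42*(1) = 15]
q=1: r=12, s=2, t=-1   [27*(2) + 42*(-1) = 12]
q=1: r=3, s=-3, t=2   [27*(-3) + 42*(2) = 3]
q=4: r=0, s=14, t=-9   [27*(14) + 42*(-9) = 0]
GCD = 3; from the row with r=3: x=-3, y=2
Check: 27*(-3) + 42*(2) = -81 + 84 = 3

GCD = 3, x = -3, y = 2


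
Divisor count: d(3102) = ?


3102 = 2^1 × 3^1 × 11^1 × 47^1
d(3102) = (1+1) × (1+1) × (1+1) × (1+1) = 16

16 divisors


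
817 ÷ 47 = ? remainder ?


817 = 47 * 17 + 18
Check: 799 + 18 = 817

q = 17, r = 18


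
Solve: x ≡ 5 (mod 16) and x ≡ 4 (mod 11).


M = 16*11 = 176
M1 = M/16 = 11, M2 = M/11 = 16
M1^(-1) mod 16 = 3, M2^(-1) mod 11 = 9
x = 5*11*3 + 4*16*9 = 741
741 mod 176 = 37
Check: 37 mod 16 = 5 ✓, 37 mod 11 = 4 ✓

x ≡ 37 (mod 176)


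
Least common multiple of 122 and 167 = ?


GCD(122, 167) = 1
LCM = 122*167/1 = 20374/1 = 20374

LCM = 20374


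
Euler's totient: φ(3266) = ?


3266 = 2 × 23 × 71
Prime factors: 2, 23, 71
φ(3266) = 3266 × (1-1/2) × (1-1/23) × (1-1/71)
= 3266 × 1/2 × 22/23 × 70/71 = 1540

φ(3266) = 1540


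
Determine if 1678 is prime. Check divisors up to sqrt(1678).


1678 / 2 = 839 (exact division)
1678 is NOT prime.

No, 1678 is not prime


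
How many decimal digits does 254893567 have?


254893567 has 9 digits in base 10
floor(log10(254893567)) + 1 = floor(8.4064) + 1 = 9

9 digits (base 10)


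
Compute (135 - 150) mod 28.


135 - 150 = -15
-15 mod 28 = 13


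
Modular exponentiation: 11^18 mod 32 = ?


11^1 mod 32 = 11
11^2 mod 32 = 25
11^3 mod 32 = 19
11^4 mod 32 = 17
11^5 mod 32 = 27
11^6 mod 32 = 9
11^7 mod 32 = 3
11^8 mod 32 = 1
11^9 mod 32 = 11
11^10 mod 32 = 25
11^11 mod 32 = 19
11^12 mod 32 = 17
11^13 mod 32 = 27
11^14 mod 32 = 9
11^15 mod 32 = 3
11^16 mod 32 = 1
11^17 mod 32 = 11
11^18 mod 32 = 25


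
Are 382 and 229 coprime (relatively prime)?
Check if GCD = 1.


Euclidean algorithm:
382 = 1 * 229 + 153
229 = 1 * 153 + 76
153 = 2 * 76 + 1
76 = 76 * 1 + 0
GCD(382, 229) = 1

Yes, coprime (GCD = 1)


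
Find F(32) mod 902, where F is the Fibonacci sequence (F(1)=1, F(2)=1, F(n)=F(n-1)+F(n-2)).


F(k) mod 902 for k=1..32:
1, 1, 2, 3, 5, 8, 13, 21, 34, 55, 89, 144, 233, 377, 610, 85, 695, 780, 573, 451, 122, 573, 695, 366, 159, 525, 684, 307, 89, 396, 485, 881
F(32) mod 902 = 881


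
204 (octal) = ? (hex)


204 (base 8) = 132 (decimal)
132 (decimal) = 84 (base 16)


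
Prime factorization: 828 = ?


828 / 2 = 414
414 / 2 = 207
207 / 3 = 69
69 / 3 = 23
23 / 23 = 1
828 = 2^2 × 3^2 × 23


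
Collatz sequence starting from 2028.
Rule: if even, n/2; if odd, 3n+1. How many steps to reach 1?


2028 → 1014 → 507 → 1522 → 761 → 2284 → 1142 → 571 → 1714 → 857 → 2572 → 1286 → 643 → 1930 → 965 → 2896 → 1448 → 724 → 362 → 181 → 544 → 272 → 136 → 68 → 34 → 17 → 52 → 26 → 13 → 40 → 20 → 10 → 5 → 16 → 8 → 4 → 2 → 1
Total steps = 37

37 steps


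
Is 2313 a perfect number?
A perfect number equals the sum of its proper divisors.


Proper divisors of 2313: 1, 3, 9, 257, 771
Sum = 1 + 3 + 9 + 257 + 771 = 1041

No, 2313 is not perfect (1041 ≠ 2313)


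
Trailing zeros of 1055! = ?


floor(1055/5) = 211
floor(1055/25) = 42
floor(1055/125) = 8
floor(1055/625) = 1
Total = 262

262 trailing zeros


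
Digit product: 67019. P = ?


6 × 7 × 0 × 1 × 9 = 0


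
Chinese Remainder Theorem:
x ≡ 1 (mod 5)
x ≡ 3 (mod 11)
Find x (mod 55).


M = 5*11 = 55
M1 = M/5 = 11, M2 = M/11 = 5
M1^(-1) mod 5 = 1, M2^(-1) mod 11 = 9
x = 1*11*1 + 3*5*9 = 146
146 mod 55 = 36
Check: 36 mod 5 = 1 ✓, 36 mod 11 = 3 ✓

x ≡ 36 (mod 55)


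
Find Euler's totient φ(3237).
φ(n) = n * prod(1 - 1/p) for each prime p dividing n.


3237 = 3 × 13 × 83
Prime factors: 3, 13, 83
φ(3237) = 3237 × (1-1/3) × (1-1/13) × (1-1/83)
= 3237 × 2/3 × 12/13 × 82/83 = 1968

φ(3237) = 1968


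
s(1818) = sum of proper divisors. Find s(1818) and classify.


Proper divisors: 1, 2, 3, 6, 9, 18, 101, 202, 303, 606, 909
Sum = 1 + 2 + 3 + 6 + 9 + 18 + 101 + 202 + 303 + 606 + 909 = 2160
2160 > 1818 → abundant

s(1818) = 2160 (abundant)


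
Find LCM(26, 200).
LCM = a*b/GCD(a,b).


GCD(26, 200) = 2
LCM = 26*200/2 = 5200/2 = 2600

LCM = 2600


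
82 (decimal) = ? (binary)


82 (base 10) = 82 (decimal)
82 (decimal) = 1010010 (base 2)


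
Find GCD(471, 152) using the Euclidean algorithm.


471 = 3 * 152 + 15
152 = 10 * 15 + 2
15 = 7 * 2 + 1
2 = 2 * 1 + 0
GCD = 1


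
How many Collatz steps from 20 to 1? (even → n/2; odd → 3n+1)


20 → 10 → 5 → 16 → 8 → 4 → 2 → 1
Total steps = 7

7 steps


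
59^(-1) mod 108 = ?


Use the extended Euclidean algorithm on (108, 59); each row r = 108*s + 59*t:
r=108, s=1, t=0
r=59, s=0, t=1
q=1: r=49, s=1, t=-1   [108*(1) + 59*(-1) = 49]
q=1: r=10, s=-1, t=2   [108*(-1) + 59*(2) = 10]
q=4: r=9, s=5, t=-9   [108*(5) + 59*(-9) = 9]
q=1: r=1, s=-6, t=11   [108*(-6) + 59*(11) = 1]
q=9: r=0, s=59, t=-108   [108*(59) + 59*(-108) = 0]
GCD = 1 with t = 11, so 59*(11) ≡ 1 (mod 108)
Inverse = 11 mod 108 = 11
Check: 59 * 11 = 649 ≡ 1 (mod 108)

59^(-1) ≡ 11 (mod 108)


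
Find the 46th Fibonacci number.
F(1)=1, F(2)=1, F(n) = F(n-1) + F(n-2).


Sequence: 1, 1, 2, 3, 5, 8, 13, 21, 34, 55, 89, 144, 233, 377, 610, 987, 1597, 2584, 4181, 6765, 10946, 17711, 28657, 46368, 75025, 121393, 196418, 317811, 514229, 832040, 1346269, 2178309, 3524578, 5702887, 9227465, 14930352, 24157817, 39088169, 63245986, 102334155, 165580141, 267914296, 433494437, 701408733, 1134903170, 1836311903
F(46) = 1836311903


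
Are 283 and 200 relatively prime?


Euclidean algorithm:
283 = 1 * 200 + 83
200 = 2 * 83 + 34
83 = 2 * 34 + 15
34 = 2 * 15 + 4
15 = 3 * 4 + 3
4 = 1 * 3 + 1
3 = 3 * 1 + 0
GCD(283, 200) = 1

Yes, coprime (GCD = 1)


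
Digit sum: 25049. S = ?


2 + 5 + 0 + 4 + 9 = 20


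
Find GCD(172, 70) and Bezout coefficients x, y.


Tabular extended Euclidean (each row: r = 172*s + 70*t):
r=172, s=1, t=0
r=70, s=0, t=1
q=2: r=32, s=1, t=-2   [172*(1) + 70*(-2) = 32]
q=2: r=6, s=-2, t=5   [172*(-2) + 70*(5) = 6]
q=5: r=2, s=11, t=-27   [172*(11) + 70*(-27) = 2]
q=3: r=0, s=-35, t=86   [172*(-35) + 70*(86) = 0]
GCD = 2; from the row with r=2: x=11, y=-27
Check: 172*(11) + 70*(-27) = 1892 - 1890 = 2

GCD = 2, x = 11, y = -27


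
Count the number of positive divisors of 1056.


1056 = 2^5 × 3^1 × 11^1
d(1056) = (5+1) × (1+1) × (1+1) = 24

24 divisors


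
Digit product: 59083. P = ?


5 × 9 × 0 × 8 × 3 = 0


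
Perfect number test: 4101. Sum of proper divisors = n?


Proper divisors of 4101: 1, 3, 1367
Sum = 1 + 3 + 1367 = 1371

No, 4101 is not perfect (1371 ≠ 4101)


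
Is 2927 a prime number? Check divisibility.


Check divisors up to sqrt(2927) = 54.1018
No divisors found.
2927 is prime.

Yes, 2927 is prime


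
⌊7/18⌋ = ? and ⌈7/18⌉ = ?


7/18 = 0.3889
floor = 0
ceil = 1

floor = 0, ceil = 1


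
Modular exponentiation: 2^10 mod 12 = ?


2^1 mod 12 = 2
2^2 mod 12 = 4
2^3 mod 12 = 8
2^4 mod 12 = 4
2^5 mod 12 = 8
2^6 mod 12 = 4
2^7 mod 12 = 8
2^8 mod 12 = 4
2^9 mod 12 = 8
2^10 mod 12 = 4


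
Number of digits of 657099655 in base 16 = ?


657099655 in base 16 = 272A8B87
Number of digits = 8

8 digits (base 16)


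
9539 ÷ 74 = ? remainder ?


9539 = 74 * 128 + 67
Check: 9472 + 67 = 9539

q = 128, r = 67


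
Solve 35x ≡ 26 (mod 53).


GCD(35, 53) = 1, unique solution
a^(-1) mod 53 = 50
x = 50 * 26 mod 53 = 28

x ≡ 28 (mod 53)


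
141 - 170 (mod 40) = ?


141 - 170 = -29
-29 mod 40 = 11


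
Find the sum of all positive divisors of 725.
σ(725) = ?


Divisors of 725: 1, 5, 25, 29, 145, 725
Sum = 1 + 5 + 25 + 29 + 145 + 725 = 930

σ(725) = 930


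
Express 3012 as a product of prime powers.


3012 / 2 = 1506
1506 / 2 = 753
753 / 3 = 251
251 / 251 = 1
3012 = 2^2 × 3 × 251


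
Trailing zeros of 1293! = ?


floor(1293/5) = 258
floor(1293/25) = 51
floor(1293/125) = 10
floor(1293/625) = 2
Total = 321

321 trailing zeros


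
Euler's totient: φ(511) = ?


511 = 7 × 73
Prime factors: 7, 73
φ(511) = 511 × (1-1/7) × (1-1/73)
= 511 × 6/7 × 72/73 = 432

φ(511) = 432


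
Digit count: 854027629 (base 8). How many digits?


854027629 in base 8 = 6271666555
Number of digits = 10

10 digits (base 8)


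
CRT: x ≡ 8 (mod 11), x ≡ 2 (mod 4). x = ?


M = 11*4 = 44
M1 = M/11 = 4, M2 = M/4 = 11
M1^(-1) mod 11 = 3, M2^(-1) mod 4 = 3
x = 8*4*3 + 2*11*3 = 162
162 mod 44 = 30
Check: 30 mod 11 = 8 ✓, 30 mod 4 = 2 ✓

x ≡ 30 (mod 44)


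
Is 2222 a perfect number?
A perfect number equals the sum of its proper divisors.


Proper divisors of 2222: 1, 2, 11, 22, 101, 202, 1111
Sum = 1 + 2 + 11 + 22 + 101 + 202 + 1111 = 1450

No, 2222 is not perfect (1450 ≠ 2222)


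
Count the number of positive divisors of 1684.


1684 = 2^2 × 421^1
d(1684) = (2+1) × (1+1) = 6

6 divisors


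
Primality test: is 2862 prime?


2862 / 2 = 1431 (exact division)
2862 is NOT prime.

No, 2862 is not prime


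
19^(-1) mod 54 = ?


Use the extended Euclidean algorithm on (54, 19); each row r = 54*s + 19*t:
r=54, s=1, t=0
r=19, s=0, t=1
q=2: r=16, s=1, t=-2   [54*(1) + 19*(-2) = 16]
q=1: r=3, s=-1, t=3   [54*(-1) + 19*(3) = 3]
q=5: r=1, s=6, t=-17   [54*(6) + 19*(-17) = 1]
q=3: r=0, s=-19, t=54   [54*(-19) + 19*(54) = 0]
GCD = 1 with t = -17, so 19*(-17) ≡ 1 (mod 54)
Inverse = -17 mod 54 = 37
Check: 19 * 37 = 703 ≡ 1 (mod 54)

19^(-1) ≡ 37 (mod 54)


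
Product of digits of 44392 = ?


4 × 4 × 3 × 9 × 2 = 864


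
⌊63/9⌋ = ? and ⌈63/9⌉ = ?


63/9 = 7.0000
floor = 7
ceil = 7

floor = 7, ceil = 7


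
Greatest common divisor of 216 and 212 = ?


216 = 1 * 212 + 4
212 = 53 * 4 + 0
GCD = 4


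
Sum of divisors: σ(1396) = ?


Divisors of 1396: 1, 2, 4, 349, 698, 1396
Sum = 1 + 2 + 4 + 349 + 698 + 1396 = 2450

σ(1396) = 2450


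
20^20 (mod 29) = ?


20^1 mod 29 = 20
20^2 mod 29 = 23
20^3 mod 29 = 25
20^4 mod 29 = 7
20^5 mod 29 = 24
20^6 mod 29 = 16
20^7 mod 29 = 1
20^8 mod 29 = 20
20^9 mod 29 = 23
20^10 mod 29 = 25
20^11 mod 29 = 7
20^12 mod 29 = 24
20^13 mod 29 = 16
20^14 mod 29 = 1
20^15 mod 29 = 20
20^16 mod 29 = 23
20^17 mod 29 = 25
20^18 mod 29 = 7
20^19 mod 29 = 24
20^20 mod 29 = 16


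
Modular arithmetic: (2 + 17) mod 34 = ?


2 + 17 = 19
19 mod 34 = 19


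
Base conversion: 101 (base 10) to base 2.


101 (base 10) = 101 (decimal)
101 (decimal) = 1100101 (base 2)


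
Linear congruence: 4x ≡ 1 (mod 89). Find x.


GCD(4, 89) = 1, unique solution
a^(-1) mod 89 = 67
x = 67 * 1 mod 89 = 67

x ≡ 67 (mod 89)


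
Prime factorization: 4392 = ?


4392 / 2 = 2196
2196 / 2 = 1098
1098 / 2 = 549
549 / 3 = 183
183 / 3 = 61
61 / 61 = 1
4392 = 2^3 × 3^2 × 61


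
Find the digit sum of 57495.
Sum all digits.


5 + 7 + 4 + 9 + 5 = 30


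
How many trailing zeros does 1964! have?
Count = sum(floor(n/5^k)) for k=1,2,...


floor(1964/5) = 392
floor(1964/25) = 78
floor(1964/125) = 15
floor(1964/625) = 3
Total = 488

488 trailing zeros


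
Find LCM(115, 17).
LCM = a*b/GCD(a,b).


GCD(115, 17) = 1
LCM = 115*17/1 = 1955/1 = 1955

LCM = 1955


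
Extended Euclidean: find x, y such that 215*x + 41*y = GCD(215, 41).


Tabular extended Euclidean (each row: r = 215*s + 41*t):
r=215, s=1, t=0
r=41, s=0, t=1
q=5: r=10, s=1, t=-5   [215*(1) + 41*(-5) = 10]
q=4: r=1, s=-4, t=21   [215*(-4) + 41*(21) = 1]
q=10: r=0, s=41, t=-215   [215*(41) + 41*(-215) = 0]
GCD = 1; from the row with r=1: x=-4, y=21
Check: 215*(-4) + 41*(21) = -860 + 861 = 1

GCD = 1, x = -4, y = 21


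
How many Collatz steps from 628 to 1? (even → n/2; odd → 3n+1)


628 → 314 → 157 → 472 → 236 → 118 → 59 → 178 → 89 → 268 → 134 → 67 → 202 → 101 → 304 → 152 → 76 → 38 → 19 → 58 → 29 → 88 → 44 → 22 → 11 → 34 → 17 → 52 → 26 → 13 → 40 → 20 → 10 → 5 → 16 → 8 → 4 → 2 → 1
Total steps = 38

38 steps


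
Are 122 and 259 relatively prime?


Euclidean algorithm:
259 = 2 * 122 + 15
122 = 8 * 15 + 2
15 = 7 * 2 + 1
2 = 2 * 1 + 0
GCD(122, 259) = 1

Yes, coprime (GCD = 1)


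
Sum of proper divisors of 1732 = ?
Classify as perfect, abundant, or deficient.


Proper divisors: 1, 2, 4, 433, 866
Sum = 1 + 2 + 4 + 433 + 866 = 1306
1306 < 1732 → deficient

s(1732) = 1306 (deficient)


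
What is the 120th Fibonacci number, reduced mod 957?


F(k) mod 957 for k=1..120:
1, 1, 2, 3, 5, 8, 13, 21, 34, 55, 89, 144, 233, 377, 610, 30, 640, 670, 353, 66, 419, 485, 904, 432, 379, 811, 233, 87, 320, 407, 727, 177, 904, 124, 71, 195, 266, 461, 727, 231, 1, 232, 233, 465, 698, 206, 904, 153, 100, 253, 353, 606, 2, 608, 610, 261, 871, 175, 89, 264, 353, 617, 13, 630, 643, 316, 2, 318, 320, 638, 1, 639, 640, 322, 5, 327, 332, 659, 34, 693, 727, 463, 233, 696, 929, 668, 640, 351, 34, 385, 419, 804, 266, 113, 379, 492, 871, 406, 320, 726, 89, 815, 904, 762, 709, 514, 266, 780, 89, 869, 1, 870, 871, 784, 698, 525, 266, 791, 100, 891
F(120) mod 957 = 891


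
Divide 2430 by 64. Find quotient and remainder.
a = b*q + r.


2430 = 64 * 37 + 62
Check: 2368 + 62 = 2430

q = 37, r = 62


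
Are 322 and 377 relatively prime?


Euclidean algorithm:
377 = 1 * 322 + 55
322 = 5 * 55 + 47
55 = 1 * 47 + 8
47 = 5 * 8 + 7
8 = 1 * 7 + 1
7 = 7 * 1 + 0
GCD(322, 377) = 1

Yes, coprime (GCD = 1)


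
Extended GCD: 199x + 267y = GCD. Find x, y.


Tabular extended Euclidean (each row: r = 199*s + 267*t):
r=199, s=1, t=0
r=267, s=0, t=1
q=0: r=199, s=1, t=0   [199*(1) + 267*(0) = 199]
q=1: r=68, s=-1, t=1   [199*(-1) + 267*(1) = 68]
q=2: r=63, s=3, t=-2   [199*(3) + 267*(-2) = 63]
q=1: r=5, s=-4, t=3   [199*(-4) + 267*(3) = 5]
q=12: r=3, s=51, t=-38   [199*(51) + 267*(-38) = 3]
q=1: r=2, s=-55, t=41   [199*(-55) + 267*(41) = 2]
q=1: r=1, s=106, t=-79   [199*(106) + 267*(-79) = 1]
q=2: r=0, s=-267, t=199   [199*(-267) + 267*(199) = 0]
GCD = 1; from the row with r=1: x=106, y=-79
Check: 199*(106) + 267*(-79) = 21094 - 21093 = 1

GCD = 1, x = 106, y = -79


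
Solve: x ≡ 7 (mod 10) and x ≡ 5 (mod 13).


M = 10*13 = 130
M1 = M/10 = 13, M2 = M/13 = 10
M1^(-1) mod 10 = 7, M2^(-1) mod 13 = 4
x = 7*13*7 + 5*10*4 = 837
837 mod 130 = 57
Check: 57 mod 10 = 7 ✓, 57 mod 13 = 5 ✓

x ≡ 57 (mod 130)


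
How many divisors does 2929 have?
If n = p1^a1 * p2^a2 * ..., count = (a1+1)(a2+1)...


2929 = 29^1 × 101^1
d(2929) = (1+1) × (1+1) = 4

4 divisors


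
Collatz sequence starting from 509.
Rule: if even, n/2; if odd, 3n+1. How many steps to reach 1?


509 → 1528 → 764 → 382 → 191 → 574 → 287 → 862 → 431 → 1294 → 647 → 1942 → 971 → 2914 → 1457 → 4372 → 2186 → 1093 → 3280 → 1640 → 820 → 410 → 205 → 616 → 308 → 154 → 77 → 232 → 116 → 58 → 29 → 88 → 44 → 22 → 11 → 34 → 17 → 52 → 26 → 13 → 40 → 20 → 10 → 5 → 16 → 8 → 4 → 2 → 1
Total steps = 48

48 steps


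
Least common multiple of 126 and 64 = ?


GCD(126, 64) = 2
LCM = 126*64/2 = 8064/2 = 4032

LCM = 4032


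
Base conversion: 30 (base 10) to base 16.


30 (base 10) = 30 (decimal)
30 (decimal) = 1E (base 16)


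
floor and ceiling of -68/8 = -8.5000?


-68/8 = -8.5000
floor = -9
ceil = -8

floor = -9, ceil = -8


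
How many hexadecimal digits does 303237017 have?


303237017 in base 16 = 12130799
Number of digits = 8

8 digits (base 16)


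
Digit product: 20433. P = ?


2 × 0 × 4 × 3 × 3 = 0


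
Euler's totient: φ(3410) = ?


3410 = 2 × 5 × 11 × 31
Prime factors: 2, 5, 11, 31
φ(3410) = 3410 × (1-1/2) × (1-1/5) × (1-1/11) × (1-1/31)
= 3410 × 1/2 × 4/5 × 10/11 × 30/31 = 1200

φ(3410) = 1200
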